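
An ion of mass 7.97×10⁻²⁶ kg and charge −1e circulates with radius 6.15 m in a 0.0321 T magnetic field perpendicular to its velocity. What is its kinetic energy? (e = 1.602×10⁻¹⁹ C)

v = |q|Br/m, then KE = ½mv² = (qBr)²/(2m).
v = (1.602×10⁻¹⁹)(0.0321)(6.15)/7.97×10⁻²⁶ ≈ 3.968×10⁵ m/s.
KE = ½(7.97×10⁻²⁶)(3.968×10⁵)² ≈ 6.27×10⁻¹⁵ J.

KE ≈ 6.27×10⁻¹⁵ J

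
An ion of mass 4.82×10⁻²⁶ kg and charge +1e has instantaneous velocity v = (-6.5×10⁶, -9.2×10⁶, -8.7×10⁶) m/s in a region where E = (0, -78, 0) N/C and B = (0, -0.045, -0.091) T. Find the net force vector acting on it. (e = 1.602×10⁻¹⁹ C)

v×B = (4.46×10⁵, -5.92×10⁵, 2.92×10⁵) N/C.
E + v×B = (4.46×10⁵, -5.92×10⁵, 2.92×10⁵) N/C.
F = q(E + v×B) = (1.602×10⁻¹⁹ C)·(4.46×10⁵, -5.92×10⁵, 2.92×10⁵) = (7.14×10⁻¹⁴, -9.48×10⁻¹⁴, 4.69×10⁻¹⁴) N.

F ≈ (7.14×10⁻¹⁴, -9.48×10⁻¹⁴, 4.69×10⁻¹⁴) N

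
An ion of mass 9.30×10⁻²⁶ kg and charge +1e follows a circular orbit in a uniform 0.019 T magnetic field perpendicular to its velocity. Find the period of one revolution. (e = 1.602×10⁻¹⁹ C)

T ≈ 1.9×10⁻⁴ s

The cyclotron period depends only on m, q, B: T = 2πm/(|q|B).
T = 2π(9.30×10⁻²⁶)/((1.602×10⁻¹⁹)(0.019)) ≈ 1.9×10⁻⁴ s.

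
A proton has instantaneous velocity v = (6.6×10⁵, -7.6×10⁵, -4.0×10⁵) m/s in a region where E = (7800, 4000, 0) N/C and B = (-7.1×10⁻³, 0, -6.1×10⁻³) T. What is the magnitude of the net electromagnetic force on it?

v×B = (4640, 6870, -5400) N/C.
E + v×B = (1.24×10⁴, 1.09×10⁴, -5400) N/C.
F = q(E + v×B) = (1.602×10⁻¹⁹ C)·(1.24×10⁴, 1.09×10⁴, -5400) = (1.99×10⁻¹⁵, 1.74×10⁻¹⁵, -8.64×10⁻¹⁶) N.
|F| = 2.78×10⁻¹⁵ N.

|F| ≈ 2.78×10⁻¹⁵ N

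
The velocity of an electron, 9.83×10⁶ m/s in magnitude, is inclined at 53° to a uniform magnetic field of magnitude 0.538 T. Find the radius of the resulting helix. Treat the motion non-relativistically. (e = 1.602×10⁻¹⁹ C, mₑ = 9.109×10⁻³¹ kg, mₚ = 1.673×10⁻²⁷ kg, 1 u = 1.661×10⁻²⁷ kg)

v⊥ = v sinθ = 9.83×10⁶·sin53° ≈ 7.851×10⁶ m/s.
r = m v⊥/(|q|B) = (9.109×10⁻³¹)(7.851×10⁶)/((1.602×10⁻¹⁹)(0.538)) ≈ 8.30×10⁻⁵ m.

r ≈ 8.30×10⁻⁵ m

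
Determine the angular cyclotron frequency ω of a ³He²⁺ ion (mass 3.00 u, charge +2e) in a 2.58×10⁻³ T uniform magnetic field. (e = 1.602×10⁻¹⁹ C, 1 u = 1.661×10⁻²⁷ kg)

ω = |q|B/m.
ω = (3.204×10⁻¹⁹)(2.58×10⁻³)/4.983×10⁻²⁷ ≈ 1.66×10⁵ rad/s.

ω ≈ 1.66×10⁵ rad/s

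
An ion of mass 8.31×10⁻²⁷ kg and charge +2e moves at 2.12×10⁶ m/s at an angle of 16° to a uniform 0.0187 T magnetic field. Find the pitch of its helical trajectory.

v∥ = v cosθ = 2.12×10⁶·cos16° ≈ 2.038×10⁶ m/s.
T = 2πm/(|q|B) = 2π(8.31×10⁻²⁷)/((3.204×10⁻¹⁹)(0.0187)) ≈ 8.715×10⁻⁶ s.
pitch = v∥ T = (2.038×10⁶)(8.715×10⁻⁶) ≈ 17.8 m.

p ≈ 17.8 m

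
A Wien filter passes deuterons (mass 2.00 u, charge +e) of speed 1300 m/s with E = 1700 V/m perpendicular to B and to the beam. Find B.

Balance of forces in the selector: qE = qvB ⇒ B = E/v.
B = 1700/1300 = 1.3 T.

B = 1.3 T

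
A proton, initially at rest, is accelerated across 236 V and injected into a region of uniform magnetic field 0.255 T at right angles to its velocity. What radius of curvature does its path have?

r ≈ 8.71×10⁻³ m

Acceleration: |q|V = ½mv² ⇒ v = √(2|q|V/m) = √(2·1.602×10⁻¹⁹·236/1.673×10⁻²⁷) ≈ 2.126×10⁵ m/s.
In the field: r = mv/(|q|B) = (1.673×10⁻²⁷)(2.126×10⁵)/((1.602×10⁻¹⁹)(0.255)) ≈ 8.71×10⁻³ m.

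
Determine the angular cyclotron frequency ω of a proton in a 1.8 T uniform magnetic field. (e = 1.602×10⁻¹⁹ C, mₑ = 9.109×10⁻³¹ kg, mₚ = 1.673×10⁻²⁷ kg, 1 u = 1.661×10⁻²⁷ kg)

ω ≈ 1.7×10⁸ rad/s

ω = |q|B/m.
ω = (1.602×10⁻¹⁹)(1.8)/1.673×10⁻²⁷ ≈ 1.7×10⁸ rad/s.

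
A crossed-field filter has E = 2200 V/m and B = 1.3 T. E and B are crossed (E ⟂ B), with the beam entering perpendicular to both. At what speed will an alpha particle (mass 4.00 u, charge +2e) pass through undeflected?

For undeflected motion the electric and magnetic forces balance: qE = qvB.
v = E/B = 2200/1.3 = 1700 m/s.

v = 1700 m/s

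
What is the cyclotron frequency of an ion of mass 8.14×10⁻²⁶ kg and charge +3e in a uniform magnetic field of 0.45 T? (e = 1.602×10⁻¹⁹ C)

f = |q|B/(2πm).
f = (4.806×10⁻¹⁹)(0.45)/(2π·8.14×10⁻²⁶) ≈ 4.2×10⁵ Hz.

f ≈ 4.2×10⁵ Hz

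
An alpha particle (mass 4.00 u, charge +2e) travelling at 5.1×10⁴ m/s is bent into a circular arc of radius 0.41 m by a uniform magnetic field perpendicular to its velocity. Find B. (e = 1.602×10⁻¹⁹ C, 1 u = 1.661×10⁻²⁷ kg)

From |q|vB = mv²/r, B = mv/(|q|r).
B = (6.644×10⁻²⁷)(5.1×10⁴)/((3.204×10⁻¹⁹)(0.41)) ≈ 2.6×10⁻³ T.

B ≈ 2.6×10⁻³ T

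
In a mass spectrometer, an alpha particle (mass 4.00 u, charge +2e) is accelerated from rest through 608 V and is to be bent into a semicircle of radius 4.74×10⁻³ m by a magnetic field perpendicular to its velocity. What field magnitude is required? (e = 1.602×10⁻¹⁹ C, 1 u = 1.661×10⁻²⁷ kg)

B ≈ 1.06 T

v = √(2|q|V/m) = √(2·3.204×10⁻¹⁹·608/6.644×10⁻²⁷) ≈ 2.422×10⁵ m/s.
B = mv/(|q|r) = (6.644×10⁻²⁷)(2.422×10⁵)/((3.204×10⁻¹⁹)(4.74×10⁻³)) ≈ 1.06 T.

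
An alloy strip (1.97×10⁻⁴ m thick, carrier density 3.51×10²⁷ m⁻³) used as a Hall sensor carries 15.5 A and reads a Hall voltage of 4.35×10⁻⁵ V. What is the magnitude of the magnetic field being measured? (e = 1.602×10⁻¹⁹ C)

From V_H = IB/(n e t), B = V_H n e t / I.
B = (4.35×10⁻⁵)(3.51×10²⁷)(1.602×10⁻¹⁹)(1.97×10⁻⁴)/15.5 ≈ 0.311 T.

B ≈ 0.311 T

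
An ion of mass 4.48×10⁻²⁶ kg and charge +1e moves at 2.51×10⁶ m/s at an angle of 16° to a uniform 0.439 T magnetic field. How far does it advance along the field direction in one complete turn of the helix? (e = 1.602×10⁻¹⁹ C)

p ≈ 9.66 m

v∥ = v cosθ = 2.51×10⁶·cos16° ≈ 2.413×10⁶ m/s.
T = 2πm/(|q|B) = 2π(4.48×10⁻²⁶)/((1.602×10⁻¹⁹)(0.439)) ≈ 4.002×10⁻⁶ s.
pitch = v∥ T = (2.413×10⁶)(4.002×10⁻⁶) ≈ 9.66 m.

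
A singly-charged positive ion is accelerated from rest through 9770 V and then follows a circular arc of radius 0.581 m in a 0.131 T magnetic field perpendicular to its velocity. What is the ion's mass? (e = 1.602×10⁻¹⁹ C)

m ≈ 4.75×10⁻²⁶ kg

Combine |q|V = ½mv² and r = mv/(|q|B): eliminate v to get m = qB²r²/(2V).
m = (1.602×10⁻¹⁹)(0.131)²(0.581)²/(2·9770) ≈ 4.75×10⁻²⁶ kg.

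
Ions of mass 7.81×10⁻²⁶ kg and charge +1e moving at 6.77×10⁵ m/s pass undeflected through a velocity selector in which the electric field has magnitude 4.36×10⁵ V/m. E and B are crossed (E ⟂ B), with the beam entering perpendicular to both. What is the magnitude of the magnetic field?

B = 0.644 T

Balance of forces in the selector: qE = qvB ⇒ B = E/v.
B = 4.36×10⁵/6.77×10⁵ = 0.644 T.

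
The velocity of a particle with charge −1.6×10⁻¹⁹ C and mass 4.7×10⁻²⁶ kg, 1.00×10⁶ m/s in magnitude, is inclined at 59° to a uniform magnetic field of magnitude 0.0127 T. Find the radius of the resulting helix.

v⊥ = v sinθ = 1.00×10⁶·sin59° ≈ 8.572×10⁵ m/s.
r = m v⊥/(|q|B) = (4.7×10⁻²⁶)(8.572×10⁵)/((1.6×10⁻¹⁹)(0.0127)) ≈ 19.8 m.

r ≈ 19.8 m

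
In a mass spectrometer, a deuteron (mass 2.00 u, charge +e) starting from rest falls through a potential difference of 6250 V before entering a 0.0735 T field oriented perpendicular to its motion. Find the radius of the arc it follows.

Acceleration: |q|V = ½mv² ⇒ v = √(2|q|V/m) = √(2·1.602×10⁻¹⁹·6250/3.322×10⁻²⁷) ≈ 7.764×10⁵ m/s.
In the field: r = mv/(|q|B) = (3.322×10⁻²⁷)(7.764×10⁵)/((1.602×10⁻¹⁹)(0.0735)) ≈ 0.219 m.

r ≈ 0.219 m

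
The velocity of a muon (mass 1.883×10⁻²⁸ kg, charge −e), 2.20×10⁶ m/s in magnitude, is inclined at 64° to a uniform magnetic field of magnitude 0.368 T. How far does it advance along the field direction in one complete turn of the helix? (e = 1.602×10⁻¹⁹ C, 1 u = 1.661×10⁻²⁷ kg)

v∥ = v cosθ = 2.20×10⁶·cos64° ≈ 9.644×10⁵ m/s.
T = 2πm/(|q|B) = 2π(1.883×10⁻²⁸)/((1.602×10⁻¹⁹)(0.368)) ≈ 2.007×10⁻⁸ s.
pitch = v∥ T = (9.644×10⁵)(2.007×10⁻⁸) ≈ 0.0194 m.

p ≈ 0.0194 m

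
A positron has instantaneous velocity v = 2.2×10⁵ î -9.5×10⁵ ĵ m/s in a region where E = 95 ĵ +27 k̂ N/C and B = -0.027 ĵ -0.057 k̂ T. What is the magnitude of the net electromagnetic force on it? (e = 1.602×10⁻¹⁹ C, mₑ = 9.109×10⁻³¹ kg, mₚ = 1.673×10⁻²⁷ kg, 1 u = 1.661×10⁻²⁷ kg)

v×B = (5.42×10⁴, 1.25×10⁴, -5940) N/C.
E + v×B = (5.42×10⁴, 1.26×10⁴, -5910) N/C.
F = q(E + v×B) = (1.602×10⁻¹⁹ C)·(5.42×10⁴, 1.26×10⁴, -5910) = (8.67×10⁻¹⁵, 2.02×10⁻¹⁵, -9.47×10⁻¹⁶) N.
|F| = 8.96×10⁻¹⁵ N.

|F| ≈ 8.96×10⁻¹⁵ N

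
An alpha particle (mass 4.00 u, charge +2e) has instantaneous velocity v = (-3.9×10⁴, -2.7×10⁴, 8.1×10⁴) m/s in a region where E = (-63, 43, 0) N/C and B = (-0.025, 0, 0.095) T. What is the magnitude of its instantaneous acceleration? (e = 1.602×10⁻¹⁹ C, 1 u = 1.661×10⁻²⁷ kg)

|a| ≈ 1.55×10¹¹ m/s²

v×B = (-2560, 1680, -675) N/C.
E + v×B = (-2630, 1720, -675) N/C.
F = q(E + v×B) = (3.204×10⁻¹⁹ C)·(-2630, 1720, -675) = (-8.42×10⁻¹⁶, 5.52×10⁻¹⁶, -2.16×10⁻¹⁶) N.
|a| = |F|/m = 1.030×10⁻¹⁵/6.644×10⁻²⁷ ≈ 1.55×10¹¹ m/s².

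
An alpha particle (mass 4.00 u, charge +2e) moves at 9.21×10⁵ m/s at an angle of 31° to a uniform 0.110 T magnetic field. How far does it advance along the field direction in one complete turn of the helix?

v∥ = v cosθ = 9.21×10⁵·cos31° ≈ 7.895×10⁵ m/s.
T = 2πm/(|q|B) = 2π(6.644×10⁻²⁷)/((3.204×10⁻¹⁹)(0.110)) ≈ 1.184×10⁻⁶ s.
pitch = v∥ T = (7.895×10⁵)(1.184×10⁻⁶) ≈ 0.935 m.

p ≈ 0.935 m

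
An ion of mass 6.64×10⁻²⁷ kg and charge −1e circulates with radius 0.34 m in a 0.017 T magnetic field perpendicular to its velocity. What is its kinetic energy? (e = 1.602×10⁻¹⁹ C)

KE ≈ 400 eV

v = |q|Br/m, then KE = ½mv² = (qBr)²/(2m).
v = (1.602×10⁻¹⁹)(0.017)(0.34)/6.64×10⁻²⁷ ≈ 1.395×10⁵ m/s.
KE = ½(6.64×10⁻²⁷)(1.395×10⁵)² ≈ 6.5×10⁻¹⁷ J = 400 eV.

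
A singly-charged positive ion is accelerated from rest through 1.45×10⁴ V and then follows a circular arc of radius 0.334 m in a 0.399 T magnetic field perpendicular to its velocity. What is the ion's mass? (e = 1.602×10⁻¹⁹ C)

Combine |q|V = ½mv² and r = mv/(|q|B): eliminate v to get m = qB²r²/(2V).
m = (1.602×10⁻¹⁹)(0.399)²(0.334)²/(2·1.45×10⁴) ≈ 9.81×10⁻²⁶ kg.

m ≈ 9.81×10⁻²⁶ kg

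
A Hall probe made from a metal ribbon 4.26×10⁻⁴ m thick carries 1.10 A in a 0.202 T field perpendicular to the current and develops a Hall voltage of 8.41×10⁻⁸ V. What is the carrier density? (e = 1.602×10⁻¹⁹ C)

From V_H = IB/(n e t), n = IB/(V_H e t).
n = (1.10)(0.202)/((8.41×10⁻⁸)(1.602×10⁻¹⁹)(4.26×10⁻⁴)) ≈ 3.87×10²⁸ m⁻³.

n ≈ 3.87×10²⁸ m⁻³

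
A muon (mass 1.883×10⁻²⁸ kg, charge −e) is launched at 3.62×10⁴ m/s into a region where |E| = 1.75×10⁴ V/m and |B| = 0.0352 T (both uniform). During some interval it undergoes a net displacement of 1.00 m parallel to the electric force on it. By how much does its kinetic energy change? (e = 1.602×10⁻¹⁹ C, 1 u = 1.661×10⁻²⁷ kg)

The magnetic force is always ⟂ v and does no work; only the electric force changes KE.
ΔKE = F_E · d = |q|E d = (1.602×10⁻¹⁹)(1.75×10⁴)(1.00) ≈ 2.80×10⁻¹⁵ J.

ΔKE ≈ 2.80×10⁻¹⁵ J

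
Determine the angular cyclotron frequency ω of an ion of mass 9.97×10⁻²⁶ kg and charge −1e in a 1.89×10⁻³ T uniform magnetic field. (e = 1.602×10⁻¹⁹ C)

ω ≈ 3040 rad/s

ω = |q|B/m.
ω = (1.602×10⁻¹⁹)(1.89×10⁻³)/9.97×10⁻²⁶ ≈ 3040 rad/s.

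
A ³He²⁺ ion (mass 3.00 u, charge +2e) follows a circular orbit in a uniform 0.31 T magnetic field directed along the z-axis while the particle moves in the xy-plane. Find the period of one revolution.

The cyclotron period depends only on m, q, B: T = 2πm/(|q|B).
T = 2π(4.983×10⁻²⁷)/((3.204×10⁻¹⁹)(0.31)) ≈ 3.2×10⁻⁷ s.

T ≈ 3.2×10⁻⁷ s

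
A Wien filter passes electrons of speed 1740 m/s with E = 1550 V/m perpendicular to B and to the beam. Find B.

B = 0.891 T

Balance of forces in the selector: qE = qvB ⇒ B = E/v.
B = 1550/1740 = 0.891 T.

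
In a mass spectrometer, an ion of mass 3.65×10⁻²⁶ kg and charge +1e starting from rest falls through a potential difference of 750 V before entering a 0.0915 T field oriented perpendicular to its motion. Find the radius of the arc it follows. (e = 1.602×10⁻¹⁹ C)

r ≈ 0.202 m

Acceleration: |q|V = ½mv² ⇒ v = √(2|q|V/m) = √(2·1.602×10⁻¹⁹·750/3.65×10⁻²⁶) ≈ 8.114×10⁴ m/s.
In the field: r = mv/(|q|B) = (3.65×10⁻²⁶)(8.114×10⁴)/((1.602×10⁻¹⁹)(0.0915)) ≈ 0.202 m.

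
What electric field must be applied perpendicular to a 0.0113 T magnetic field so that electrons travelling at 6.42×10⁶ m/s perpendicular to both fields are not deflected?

E = 7.25×10⁴ V/m

For straight-line motion qE = qvB, so E = vB.
E = 6.42×10⁶ × 0.0113 = 7.25×10⁴ V/m.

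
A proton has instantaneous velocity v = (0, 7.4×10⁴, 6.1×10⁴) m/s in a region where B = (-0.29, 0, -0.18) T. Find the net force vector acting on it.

F ≈ (-2.13×10⁻¹⁵, -2.83×10⁻¹⁵, 3.44×10⁻¹⁵) N

v×B = (-1.33×10⁴, -1.77×10⁴, 2.15×10⁴) N/C.
F = q v×B = (1.602×10⁻¹⁹ C)·(-1.33×10⁴, -1.77×10⁴, 2.15×10⁴) = (-2.13×10⁻¹⁵, -2.83×10⁻¹⁵, 3.44×10⁻¹⁵) N.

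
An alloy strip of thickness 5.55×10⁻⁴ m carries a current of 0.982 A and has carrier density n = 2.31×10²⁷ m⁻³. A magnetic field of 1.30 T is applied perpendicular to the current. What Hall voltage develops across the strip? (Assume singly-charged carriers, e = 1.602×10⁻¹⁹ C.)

V_H = IB/(n e t).
V_H = (0.982)(1.30)/((2.31×10²⁷)(1.602×10⁻¹⁹)(5.55×10⁻⁴)) ≈ 6.22×10⁻⁶ V.

V_H ≈ 6.22×10⁻⁶ V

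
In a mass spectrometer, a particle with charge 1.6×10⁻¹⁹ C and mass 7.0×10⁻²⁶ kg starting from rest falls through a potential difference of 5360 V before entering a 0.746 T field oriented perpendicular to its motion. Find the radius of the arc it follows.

r ≈ 0.0918 m

Acceleration: |q|V = ½mv² ⇒ v = √(2|q|V/m) = √(2·1.6×10⁻¹⁹·5360/7.0×10⁻²⁶) ≈ 1.565×10⁵ m/s.
In the field: r = mv/(|q|B) = (7.0×10⁻²⁶)(1.565×10⁵)/((1.6×10⁻¹⁹)(0.746)) ≈ 0.0918 m.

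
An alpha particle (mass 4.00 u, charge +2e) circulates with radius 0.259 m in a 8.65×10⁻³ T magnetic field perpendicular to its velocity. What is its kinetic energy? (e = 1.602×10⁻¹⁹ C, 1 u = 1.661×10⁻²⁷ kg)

KE ≈ 242 eV

v = |q|Br/m, then KE = ½mv² = (qBr)²/(2m).
v = (3.204×10⁻¹⁹)(8.65×10⁻³)(0.259)/6.644×10⁻²⁷ ≈ 1.080×10⁵ m/s.
KE = ½(6.644×10⁻²⁷)(1.080×10⁵)² ≈ 3.88×10⁻¹⁷ J = 242 eV.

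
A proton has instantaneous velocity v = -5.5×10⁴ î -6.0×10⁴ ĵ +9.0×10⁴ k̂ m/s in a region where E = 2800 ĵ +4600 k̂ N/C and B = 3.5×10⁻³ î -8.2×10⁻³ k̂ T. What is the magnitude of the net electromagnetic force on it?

|F| ≈ 8.84×10⁻¹⁶ N

v×B = (492, -136, 210) N/C.
E + v×B = (492, 2660, 4810) N/C.
F = q(E + v×B) = (1.602×10⁻¹⁹ C)·(492, 2660, 4810) = (7.88×10⁻¹⁷, 4.27×10⁻¹⁶, 7.71×10⁻¹⁶) N.
|F| = 8.84×10⁻¹⁶ N.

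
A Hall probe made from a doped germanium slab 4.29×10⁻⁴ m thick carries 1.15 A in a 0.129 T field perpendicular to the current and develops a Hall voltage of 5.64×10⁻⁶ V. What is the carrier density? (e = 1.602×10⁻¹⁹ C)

From V_H = IB/(n e t), n = IB/(V_H e t).
n = (1.15)(0.129)/((5.64×10⁻⁶)(1.602×10⁻¹⁹)(4.29×10⁻⁴)) ≈ 3.83×10²⁶ m⁻³.

n ≈ 3.83×10²⁶ m⁻³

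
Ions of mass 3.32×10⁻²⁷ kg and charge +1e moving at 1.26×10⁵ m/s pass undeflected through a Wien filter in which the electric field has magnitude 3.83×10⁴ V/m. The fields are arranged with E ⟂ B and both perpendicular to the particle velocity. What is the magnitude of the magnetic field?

Balance of forces in the selector: qE = qvB ⇒ B = E/v.
B = 3.83×10⁴/1.26×10⁵ = 0.304 T.

B = 0.304 T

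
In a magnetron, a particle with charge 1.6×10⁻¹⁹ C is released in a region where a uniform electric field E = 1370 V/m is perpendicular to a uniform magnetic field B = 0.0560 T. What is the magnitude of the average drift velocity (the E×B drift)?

v_d ≈ 2.45×10⁴ m/s

In crossed fields the guiding centre drifts at v_d = |E×B|/B² = E/B, independent of charge and mass.
v_d = 1370/0.0560 = 2.45×10⁴ m/s.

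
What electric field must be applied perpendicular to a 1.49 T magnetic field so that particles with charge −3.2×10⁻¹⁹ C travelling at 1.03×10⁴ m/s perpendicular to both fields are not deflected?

E = 1.53×10⁴ V/m

For straight-line motion qE = qvB, so E = vB.
E = 1.03×10⁴ × 1.49 = 1.53×10⁴ V/m.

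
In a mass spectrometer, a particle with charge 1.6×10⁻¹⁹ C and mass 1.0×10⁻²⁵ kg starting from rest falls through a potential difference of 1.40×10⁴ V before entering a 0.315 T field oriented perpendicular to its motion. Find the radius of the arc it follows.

Acceleration: |q|V = ½mv² ⇒ v = √(2|q|V/m) = √(2·1.6×10⁻¹⁹·1.40×10⁴/1.0×10⁻²⁵) ≈ 2.117×10⁵ m/s.
In the field: r = mv/(|q|B) = (1.0×10⁻²⁵)(2.117×10⁵)/((1.6×10⁻¹⁹)(0.315)) ≈ 0.420 m.

r ≈ 0.420 m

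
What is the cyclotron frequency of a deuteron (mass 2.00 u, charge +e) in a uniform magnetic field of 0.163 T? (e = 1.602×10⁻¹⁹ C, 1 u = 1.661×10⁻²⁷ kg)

f = |q|B/(2πm).
f = (1.602×10⁻¹⁹)(0.163)/(2π·3.322×10⁻²⁷) ≈ 1.25×10⁶ Hz.

f ≈ 1.25×10⁶ Hz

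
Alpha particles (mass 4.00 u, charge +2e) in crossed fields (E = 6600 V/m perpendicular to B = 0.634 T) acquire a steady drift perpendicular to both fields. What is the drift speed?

v_d ≈ 1.04×10⁴ m/s

The steady drift has the magnetic force balancing the electric force, so v_d = E/B.
v_d = 6600/0.634 = 1.04×10⁴ m/s.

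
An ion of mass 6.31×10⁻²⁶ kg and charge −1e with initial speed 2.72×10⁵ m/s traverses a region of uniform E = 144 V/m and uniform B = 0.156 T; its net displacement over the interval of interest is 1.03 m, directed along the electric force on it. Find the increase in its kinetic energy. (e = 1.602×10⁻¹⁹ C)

The magnetic force is always ⟂ v and does no work; only the electric force changes KE.
ΔKE = F_E · d = |q|E d = (1.602×10⁻¹⁹)(144)(1.03) ≈ 2.38×10⁻¹⁷ J.

ΔKE ≈ 2.38×10⁻¹⁷ J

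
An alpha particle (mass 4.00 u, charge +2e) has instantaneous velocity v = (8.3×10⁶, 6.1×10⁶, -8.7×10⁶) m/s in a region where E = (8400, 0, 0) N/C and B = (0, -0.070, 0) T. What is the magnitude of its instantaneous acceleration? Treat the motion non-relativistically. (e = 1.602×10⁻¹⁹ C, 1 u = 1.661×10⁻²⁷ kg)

|a| ≈ 4.03×10¹³ m/s²

v×B = (-6.09×10⁵, 0, -5.81×10⁵) N/C.
E + v×B = (-6.01×10⁵, 0, -5.81×10⁵) N/C.
F = q(E + v×B) = (3.204×10⁻¹⁹ C)·(-6.01×10⁵, 0, -5.81×10⁵) = (-1.92×10⁻¹³, 0, -1.86×10⁻¹³) N.
|a| = |F|/m = 2.677×10⁻¹³/6.644×10⁻²⁷ ≈ 4.03×10¹³ m/s².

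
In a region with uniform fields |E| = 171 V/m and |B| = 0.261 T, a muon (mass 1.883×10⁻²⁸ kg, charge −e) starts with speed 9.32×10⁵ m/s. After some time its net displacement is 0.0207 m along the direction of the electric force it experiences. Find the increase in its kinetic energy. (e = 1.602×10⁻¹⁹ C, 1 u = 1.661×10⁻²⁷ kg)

ΔKE ≈ 5.67×10⁻¹⁹ J

The magnetic force is always ⟂ v and does no work; only the electric force changes KE.
ΔKE = F_E · d = |q|E d = (1.602×10⁻¹⁹)(171)(0.0207) ≈ 5.67×10⁻¹⁹ J.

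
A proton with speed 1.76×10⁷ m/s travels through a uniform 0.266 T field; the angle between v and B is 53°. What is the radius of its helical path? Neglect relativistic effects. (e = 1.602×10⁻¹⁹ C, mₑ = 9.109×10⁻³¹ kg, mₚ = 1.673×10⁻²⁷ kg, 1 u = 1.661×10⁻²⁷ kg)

v⊥ = v sinθ = 1.76×10⁷·sin53° ≈ 1.406×10⁷ m/s.
r = m v⊥/(|q|B) = (1.673×10⁻²⁷)(1.406×10⁷)/((1.602×10⁻¹⁹)(0.266)) ≈ 0.552 m.

r ≈ 0.552 m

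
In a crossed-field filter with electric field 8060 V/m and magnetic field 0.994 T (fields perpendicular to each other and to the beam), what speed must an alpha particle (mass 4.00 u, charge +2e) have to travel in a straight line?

v = 8110 m/s

Zero net Lorentz force requires |qE| = |q v×B|, i.e. E = vB.
v = E/B = 8060/0.994 = 8110 m/s.
The result is independent of the particle's charge and mass.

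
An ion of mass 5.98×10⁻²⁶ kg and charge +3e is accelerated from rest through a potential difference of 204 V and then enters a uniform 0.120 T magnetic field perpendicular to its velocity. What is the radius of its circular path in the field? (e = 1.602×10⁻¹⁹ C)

r ≈ 0.0594 m

Acceleration: |q|V = ½mv² ⇒ v = √(2|q|V/m) = √(2·4.806×10⁻¹⁹·204/5.98×10⁻²⁶) ≈ 5.726×10⁴ m/s.
In the field: r = mv/(|q|B) = (5.98×10⁻²⁶)(5.726×10⁴)/((4.806×10⁻¹⁹)(0.120)) ≈ 0.0594 m.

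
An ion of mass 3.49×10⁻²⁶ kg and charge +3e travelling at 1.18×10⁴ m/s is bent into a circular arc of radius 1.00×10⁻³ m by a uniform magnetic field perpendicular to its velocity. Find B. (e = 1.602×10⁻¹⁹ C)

From |q|vB = mv²/r, B = mv/(|q|r).
B = (3.49×10⁻²⁶)(1.18×10⁴)/((4.806×10⁻¹⁹)(1.00×10⁻³)) ≈ 0.857 T.

B ≈ 0.857 T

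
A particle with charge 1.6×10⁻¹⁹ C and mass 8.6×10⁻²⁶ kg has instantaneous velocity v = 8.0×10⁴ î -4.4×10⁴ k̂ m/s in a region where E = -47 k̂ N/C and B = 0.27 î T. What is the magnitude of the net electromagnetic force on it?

v×B = (0, -1.19×10⁴, 0) N/C.
E + v×B = (0, -1.19×10⁴, -47.0) N/C.
F = q(E + v×B) = (1.6×10⁻¹⁹ C)·(0, -1.19×10⁴, -47.0) = (0, -1.90×10⁻¹⁵, -7.52×10⁻¹⁸) N.
|F| = 1.90×10⁻¹⁵ N.

|F| ≈ 1.90×10⁻¹⁵ N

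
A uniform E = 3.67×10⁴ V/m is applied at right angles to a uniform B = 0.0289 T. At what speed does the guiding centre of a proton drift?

The E×B drift speed is v_d = E/B.
v_d = 3.67×10⁴/0.0289 = 1.27×10⁶ m/s.

v_d ≈ 1.27×10⁶ m/s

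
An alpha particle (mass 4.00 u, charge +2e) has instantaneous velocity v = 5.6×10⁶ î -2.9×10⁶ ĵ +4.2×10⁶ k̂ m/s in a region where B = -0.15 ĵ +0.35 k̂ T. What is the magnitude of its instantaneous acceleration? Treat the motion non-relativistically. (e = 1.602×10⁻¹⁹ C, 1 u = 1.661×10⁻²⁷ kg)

v×B = (-3.85×10⁵, -1.96×10⁶, -8.40×10⁵) N/C.
F = q v×B = (3.204×10⁻¹⁹ C)·(-3.85×10⁵, -1.96×10⁶, -8.40×10⁵) = (-1.23×10⁻¹³, -6.28×10⁻¹³, -2.69×10⁻¹³) N.
|a| = |F|/m = 6.943×10⁻¹³/6.644×10⁻²⁷ ≈ 1.04×10¹⁴ m/s².

|a| ≈ 1.04×10¹⁴ m/s²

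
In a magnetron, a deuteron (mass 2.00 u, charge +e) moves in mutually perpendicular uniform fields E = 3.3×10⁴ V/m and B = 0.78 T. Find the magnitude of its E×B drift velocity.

In crossed fields the guiding centre drifts at v_d = |E×B|/B² = E/B, independent of charge and mass.
v_d = 3.3×10⁴/0.78 = 4.2×10⁴ m/s.

v_d ≈ 4.2×10⁴ m/s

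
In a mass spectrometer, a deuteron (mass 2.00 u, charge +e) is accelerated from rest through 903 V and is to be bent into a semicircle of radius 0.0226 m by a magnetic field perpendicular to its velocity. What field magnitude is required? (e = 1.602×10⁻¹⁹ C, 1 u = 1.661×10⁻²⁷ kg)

B ≈ 0.271 T

v = √(2|q|V/m) = √(2·1.602×10⁻¹⁹·903/3.322×10⁻²⁷) ≈ 2.951×10⁵ m/s.
B = mv/(|q|r) = (3.322×10⁻²⁷)(2.951×10⁵)/((1.602×10⁻¹⁹)(0.0226)) ≈ 0.271 T.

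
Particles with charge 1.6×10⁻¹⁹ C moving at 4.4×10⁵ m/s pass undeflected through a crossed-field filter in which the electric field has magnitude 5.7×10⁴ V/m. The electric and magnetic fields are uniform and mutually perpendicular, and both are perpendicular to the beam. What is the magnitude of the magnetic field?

B = 0.13 T

Balance of forces in the selector: qE = qvB ⇒ B = E/v.
B = 5.7×10⁴/4.4×10⁵ = 0.13 T.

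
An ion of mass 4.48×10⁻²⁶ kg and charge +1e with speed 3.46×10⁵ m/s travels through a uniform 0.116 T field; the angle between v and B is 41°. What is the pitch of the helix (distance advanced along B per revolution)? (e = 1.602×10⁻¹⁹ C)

p ≈ 3.96 m

v∥ = v cosθ = 3.46×10⁵·cos41° ≈ 2.611×10⁵ m/s.
T = 2πm/(|q|B) = 2π(4.48×10⁻²⁶)/((1.602×10⁻¹⁹)(0.116)) ≈ 1.515×10⁻⁵ s.
pitch = v∥ T = (2.611×10⁵)(1.515×10⁻⁵) ≈ 3.96 m.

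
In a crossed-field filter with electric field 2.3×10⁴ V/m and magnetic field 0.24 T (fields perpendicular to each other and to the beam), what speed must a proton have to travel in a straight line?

Straight-line motion ⇒ electric and magnetic forces cancel, so E = vB.
v = E/B = 2.3×10⁴/0.24 = 9.6×10⁴ m/s.

v = 9.6×10⁴ m/s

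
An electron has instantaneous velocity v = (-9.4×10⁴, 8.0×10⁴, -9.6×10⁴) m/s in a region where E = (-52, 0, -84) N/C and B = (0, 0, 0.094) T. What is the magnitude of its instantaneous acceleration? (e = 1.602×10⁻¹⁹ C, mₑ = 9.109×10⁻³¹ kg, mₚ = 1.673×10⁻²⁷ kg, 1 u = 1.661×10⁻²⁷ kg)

|a| ≈ 2.03×10¹⁵ m/s²

v×B = (7520, 8840, 0) N/C.
E + v×B = (7470, 8840, -84.0) N/C.
F = q(E + v×B) = (−1.602×10⁻¹⁹ C)·(7470, 8840, -84.0) = (-1.20×10⁻¹⁵, -1.42×10⁻¹⁵, 1.35×10⁻¹⁷) N.
|a| = |F|/m = 1.853×10⁻¹⁵/9.109×10⁻³¹ ≈ 2.03×10¹⁵ m/s².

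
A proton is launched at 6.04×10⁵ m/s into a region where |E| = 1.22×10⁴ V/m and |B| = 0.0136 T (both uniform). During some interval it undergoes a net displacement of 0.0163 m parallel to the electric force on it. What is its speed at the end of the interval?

v_f ≈ 6.35×10⁵ m/s

B does no work; ΔKE = |q|E d.
½mv_f² = ½mv₀² + |q|Ed = ½(1.673×10⁻²⁷)(6.04×10⁵)² + (1.602×10⁻¹⁹)(1.22×10⁴)(0.0163) ≈ 3.052×10⁻¹⁶ J + 3.186×10⁻¹⁷ J ≈ 3.370×10⁻¹⁶ J.
v_f = √(2·3.370×10⁻¹⁶/1.673×10⁻²⁷) ≈ 6.35×10⁵ m/s.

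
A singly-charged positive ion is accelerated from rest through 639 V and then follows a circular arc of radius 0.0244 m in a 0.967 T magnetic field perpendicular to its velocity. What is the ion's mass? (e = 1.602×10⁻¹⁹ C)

m ≈ 6.98×10⁻²⁶ kg

Combine |q|V = ½mv² and r = mv/(|q|B): eliminate v to get m = qB²r²/(2V).
m = (1.602×10⁻¹⁹)(0.967)²(0.0244)²/(2·639) ≈ 6.98×10⁻²⁶ kg.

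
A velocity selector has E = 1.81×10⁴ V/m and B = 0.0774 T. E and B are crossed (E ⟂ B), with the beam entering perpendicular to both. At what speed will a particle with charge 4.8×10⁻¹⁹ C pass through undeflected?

v = 2.34×10⁵ m/s

Straight-line motion ⇒ electric and magnetic forces cancel, so E = vB.
v = E/B = 1.81×10⁴/0.0774 = 2.34×10⁵ m/s.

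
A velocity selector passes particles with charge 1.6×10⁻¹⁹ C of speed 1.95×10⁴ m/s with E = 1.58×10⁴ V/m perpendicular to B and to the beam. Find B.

Balance of forces in the selector: qE = qvB ⇒ B = E/v.
B = 1.58×10⁴/1.95×10⁴ = 0.810 T.

B = 0.810 T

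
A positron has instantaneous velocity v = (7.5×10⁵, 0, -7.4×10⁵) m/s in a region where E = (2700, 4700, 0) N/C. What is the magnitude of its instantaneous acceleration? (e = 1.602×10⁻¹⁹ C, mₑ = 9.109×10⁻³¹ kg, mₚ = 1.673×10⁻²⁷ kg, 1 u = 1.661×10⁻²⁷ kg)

Only an electric field acts, so F = qE = (1.602×10⁻¹⁹ C)·(2700, 4700, 0) = (4.33×10⁻¹⁶, 7.53×10⁻¹⁶, 0) N.
|a| = |F|/m = 8.683×10⁻¹⁶/9.109×10⁻³¹ ≈ 9.53×10¹⁴ m/s².

|a| ≈ 9.53×10¹⁴ m/s²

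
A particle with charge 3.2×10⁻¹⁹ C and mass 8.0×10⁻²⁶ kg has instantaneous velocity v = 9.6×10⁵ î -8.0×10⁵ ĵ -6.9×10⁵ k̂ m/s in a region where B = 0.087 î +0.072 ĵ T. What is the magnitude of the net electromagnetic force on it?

v×B = (4.97×10⁴, -6.00×10⁴, 1.39×10⁵) N/C.
F = q v×B = (3.2×10⁻¹⁹ C)·(4.97×10⁴, -6.00×10⁴, 1.39×10⁵) = (1.59×10⁻¹⁴, -1.92×10⁻¹⁴, 4.44×10⁻¹⁴) N.
|F| = 5.09×10⁻¹⁴ N.

|F| ≈ 5.09×10⁻¹⁴ N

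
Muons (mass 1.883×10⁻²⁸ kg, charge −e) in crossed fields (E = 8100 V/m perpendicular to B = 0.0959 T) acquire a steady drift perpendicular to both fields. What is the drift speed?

v_d ≈ 8.45×10⁴ m/s

The steady drift has the magnetic force balancing the electric force, so v_d = E/B.
v_d = 8100/0.0959 = 8.45×10⁴ m/s.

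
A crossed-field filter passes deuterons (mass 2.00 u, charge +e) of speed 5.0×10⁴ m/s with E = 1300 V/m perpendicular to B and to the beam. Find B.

Balance of forces in the selector: qE = qvB ⇒ B = E/v.
B = 1300/5.0×10⁴ = 0.026 T.

B = 0.026 T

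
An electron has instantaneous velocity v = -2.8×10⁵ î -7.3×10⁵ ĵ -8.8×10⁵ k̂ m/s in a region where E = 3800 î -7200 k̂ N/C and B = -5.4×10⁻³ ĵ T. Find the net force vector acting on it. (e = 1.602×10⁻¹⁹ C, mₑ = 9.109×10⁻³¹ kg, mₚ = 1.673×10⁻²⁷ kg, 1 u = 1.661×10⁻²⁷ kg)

v×B = (-4750, 0, 1510) N/C.
E + v×B = (-952, 0, -5690) N/C.
F = q(E + v×B) = (−1.602×10⁻¹⁹ C)·(-952, 0, -5690) = (1.53×10⁻¹⁶, 0, 9.11×10⁻¹⁶) N.

F ≈ (1.53×10⁻¹⁶, 0, 9.11×10⁻¹⁶) N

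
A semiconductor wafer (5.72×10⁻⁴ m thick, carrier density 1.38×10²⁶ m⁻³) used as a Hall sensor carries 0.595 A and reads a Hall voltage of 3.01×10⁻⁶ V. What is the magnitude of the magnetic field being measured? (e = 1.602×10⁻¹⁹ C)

From V_H = IB/(n e t), B = V_H n e t / I.
B = (3.01×10⁻⁶)(1.38×10²⁶)(1.602×10⁻¹⁹)(5.72×10⁻⁴)/0.595 ≈ 0.0640 T.

B ≈ 0.0640 T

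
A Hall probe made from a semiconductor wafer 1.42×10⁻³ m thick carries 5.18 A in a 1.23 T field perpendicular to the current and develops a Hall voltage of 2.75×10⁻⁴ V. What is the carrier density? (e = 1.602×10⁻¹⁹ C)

n ≈ 1.02×10²⁶ m⁻³

From V_H = IB/(n e t), n = IB/(V_H e t).
n = (5.18)(1.23)/((2.75×10⁻⁴)(1.602×10⁻¹⁹)(1.42×10⁻³)) ≈ 1.02×10²⁶ m⁻³.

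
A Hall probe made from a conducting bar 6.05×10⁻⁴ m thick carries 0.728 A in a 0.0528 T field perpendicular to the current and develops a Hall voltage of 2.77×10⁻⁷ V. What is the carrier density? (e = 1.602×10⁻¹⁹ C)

From V_H = IB/(n e t), n = IB/(V_H e t).
n = (0.728)(0.0528)/((2.77×10⁻⁷)(1.602×10⁻¹⁹)(6.05×10⁻⁴)) ≈ 1.43×10²⁷ m⁻³.

n ≈ 1.43×10²⁷ m⁻³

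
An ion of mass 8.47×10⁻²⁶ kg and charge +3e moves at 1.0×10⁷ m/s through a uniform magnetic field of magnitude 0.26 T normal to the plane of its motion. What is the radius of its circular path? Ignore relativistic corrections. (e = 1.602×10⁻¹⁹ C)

The magnetic force provides the centripetal force: |q|vB = mv²/r.
r = mv/(|q|B) = (8.47×10⁻²⁶)(1.0×10⁷)/((4.806×10⁻¹⁹)(0.26)) ≈ 6.8 m.

r ≈ 6.8 m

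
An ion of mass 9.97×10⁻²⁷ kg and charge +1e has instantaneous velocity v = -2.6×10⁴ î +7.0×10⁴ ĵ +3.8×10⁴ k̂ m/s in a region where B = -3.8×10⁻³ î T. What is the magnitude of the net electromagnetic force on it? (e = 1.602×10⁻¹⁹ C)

v×B = (0, -144, 266) N/C.
F = q v×B = (1.602×10⁻¹⁹ C)·(0, -144, 266) = (0, -2.31×10⁻¹⁷, 4.26×10⁻¹⁷) N.
|F| = 4.85×10⁻¹⁷ N.

|F| ≈ 4.85×10⁻¹⁷ N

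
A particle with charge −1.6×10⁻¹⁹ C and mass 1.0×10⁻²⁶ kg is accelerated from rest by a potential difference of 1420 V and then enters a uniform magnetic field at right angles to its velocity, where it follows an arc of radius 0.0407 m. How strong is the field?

v = √(2|q|V/m) = √(2·1.6×10⁻¹⁹·1420/1.0×10⁻²⁶) ≈ 2.132×10⁵ m/s.
B = mv/(|q|r) = (1.0×10⁻²⁶)(2.132×10⁵)/((1.6×10⁻¹⁹)(0.0407)) ≈ 0.327 T.

B ≈ 0.327 T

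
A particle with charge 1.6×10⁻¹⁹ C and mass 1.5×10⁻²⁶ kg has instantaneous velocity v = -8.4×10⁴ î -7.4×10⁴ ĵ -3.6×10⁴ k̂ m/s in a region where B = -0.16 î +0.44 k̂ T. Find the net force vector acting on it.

F ≈ (-5.21×10⁻¹⁵, 6.84×10⁻¹⁵, -1.89×10⁻¹⁵) N

v×B = (-3.26×10⁴, 4.27×10⁴, -1.18×10⁴) N/C.
F = q v×B = (1.6×10⁻¹⁹ C)·(-3.26×10⁴, 4.27×10⁴, -1.18×10⁴) = (-5.21×10⁻¹⁵, 6.84×10⁻¹⁵, -1.89×10⁻¹⁵) N.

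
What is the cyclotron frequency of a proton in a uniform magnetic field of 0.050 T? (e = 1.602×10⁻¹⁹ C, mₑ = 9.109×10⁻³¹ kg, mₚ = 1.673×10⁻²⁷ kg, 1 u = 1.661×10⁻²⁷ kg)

f ≈ 7.6×10⁵ Hz

f = |q|B/(2πm).
f = (1.602×10⁻¹⁹)(0.050)/(2π·1.673×10⁻²⁷) ≈ 7.6×10⁵ Hz.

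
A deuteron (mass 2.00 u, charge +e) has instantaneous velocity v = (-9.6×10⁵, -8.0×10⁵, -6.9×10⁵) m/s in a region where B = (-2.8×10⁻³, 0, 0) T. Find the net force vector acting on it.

v×B = (0, 1930, -2240) N/C.
F = q v×B = (1.602×10⁻¹⁹ C)·(0, 1930, -2240) = (0, 3.10×10⁻¹⁶, -3.59×10⁻¹⁶) N.

F ≈ (0, 3.10×10⁻¹⁶, -3.59×10⁻¹⁶) N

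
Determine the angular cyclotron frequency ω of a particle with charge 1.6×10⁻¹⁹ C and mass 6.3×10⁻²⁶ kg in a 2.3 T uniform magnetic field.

ω = |q|B/m.
ω = (1.6×10⁻¹⁹)(2.3)/6.3×10⁻²⁶ ≈ 5.8×10⁶ rad/s.

ω ≈ 5.8×10⁶ rad/s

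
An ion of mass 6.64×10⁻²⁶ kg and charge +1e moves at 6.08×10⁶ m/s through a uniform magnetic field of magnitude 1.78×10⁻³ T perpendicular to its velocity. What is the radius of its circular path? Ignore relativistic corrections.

The magnetic force provides the centripetal force: |q|vB = mv²/r.
r = mv/(|q|B) = (6.64×10⁻²⁶)(6.08×10⁶)/((1.602×10⁻¹⁹)(1.78×10⁻³)) ≈ 1420 m.

r ≈ 1420 m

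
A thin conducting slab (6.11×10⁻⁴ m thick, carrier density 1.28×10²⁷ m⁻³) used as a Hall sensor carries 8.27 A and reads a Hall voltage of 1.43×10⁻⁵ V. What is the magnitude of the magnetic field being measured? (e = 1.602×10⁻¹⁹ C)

From V_H = IB/(n e t), B = V_H n e t / I.
B = (1.43×10⁻⁵)(1.28×10²⁷)(1.602×10⁻¹⁹)(6.11×10⁻⁴)/8.27 ≈ 0.217 T.

B ≈ 0.217 T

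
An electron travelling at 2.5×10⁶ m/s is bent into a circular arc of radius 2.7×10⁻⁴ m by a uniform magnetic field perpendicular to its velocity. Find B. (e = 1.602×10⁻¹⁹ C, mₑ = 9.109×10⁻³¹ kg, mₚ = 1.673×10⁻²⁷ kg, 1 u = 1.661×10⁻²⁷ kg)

B ≈ 0.053 T

From |q|vB = mv²/r, B = mv/(|q|r).
B = (9.109×10⁻³¹)(2.5×10⁶)/((1.602×10⁻¹⁹)(2.7×10⁻⁴)) ≈ 0.053 T.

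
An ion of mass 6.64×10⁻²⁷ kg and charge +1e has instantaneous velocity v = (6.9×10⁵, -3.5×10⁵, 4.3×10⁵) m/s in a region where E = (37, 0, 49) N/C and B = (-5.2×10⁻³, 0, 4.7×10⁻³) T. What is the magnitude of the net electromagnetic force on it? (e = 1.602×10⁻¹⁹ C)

|F| ≈ 9.58×10⁻¹⁶ N

v×B = (-1640, -5480, -1820) N/C.
E + v×B = (-1610, -5480, -1770) N/C.
F = q(E + v×B) = (1.602×10⁻¹⁹ C)·(-1610, -5480, -1770) = (-2.58×10⁻¹⁶, -8.78×10⁻¹⁶, -2.84×10⁻¹⁶) N.
|F| = 9.58×10⁻¹⁶ N.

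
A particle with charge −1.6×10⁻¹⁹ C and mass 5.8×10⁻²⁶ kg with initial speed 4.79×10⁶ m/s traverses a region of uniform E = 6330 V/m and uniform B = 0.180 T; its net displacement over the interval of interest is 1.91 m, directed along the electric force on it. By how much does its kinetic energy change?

The magnetic force is always ⟂ v and does no work; only the electric force changes KE.
ΔKE = F_E · d = |q|E d = (1.6×10⁻¹⁹)(6330)(1.91) ≈ 1.93×10⁻¹⁵ J.

ΔKE ≈ 1.93×10⁻¹⁵ J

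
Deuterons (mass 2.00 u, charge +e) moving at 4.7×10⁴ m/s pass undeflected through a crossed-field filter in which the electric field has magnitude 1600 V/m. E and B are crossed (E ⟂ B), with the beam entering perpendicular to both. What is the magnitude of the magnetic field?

Balance of forces in the selector: qE = qvB ⇒ B = E/v.
B = 1600/4.7×10⁴ = 0.034 T.

B = 0.034 T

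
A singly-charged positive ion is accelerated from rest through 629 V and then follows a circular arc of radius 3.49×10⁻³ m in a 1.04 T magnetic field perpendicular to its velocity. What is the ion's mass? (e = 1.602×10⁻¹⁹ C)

m ≈ 1.68×10⁻²⁷ kg

Combine |q|V = ½mv² and r = mv/(|q|B): eliminate v to get m = qB²r²/(2V).
m = (1.602×10⁻¹⁹)(1.04)²(3.49×10⁻³)²/(2·629) ≈ 1.68×10⁻²⁷ kg.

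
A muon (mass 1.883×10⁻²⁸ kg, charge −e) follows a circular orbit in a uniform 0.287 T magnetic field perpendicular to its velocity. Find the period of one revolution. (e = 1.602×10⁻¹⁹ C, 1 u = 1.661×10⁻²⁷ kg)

The cyclotron period depends only on m, q, B: T = 2πm/(|q|B).
T = 2π(1.883×10⁻²⁸)/((1.602×10⁻¹⁹)(0.287)) ≈ 2.57×10⁻⁸ s.

T ≈ 2.57×10⁻⁸ s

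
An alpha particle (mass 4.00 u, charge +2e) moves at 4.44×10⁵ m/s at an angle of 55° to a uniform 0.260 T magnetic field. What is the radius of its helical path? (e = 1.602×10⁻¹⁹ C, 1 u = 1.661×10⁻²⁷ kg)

r ≈ 0.0290 m

v⊥ = v sinθ = 4.44×10⁵·sin55° ≈ 3.637×10⁵ m/s.
r = m v⊥/(|q|B) = (6.644×10⁻²⁷)(3.637×10⁵)/((3.204×10⁻¹⁹)(0.260)) ≈ 0.0290 m.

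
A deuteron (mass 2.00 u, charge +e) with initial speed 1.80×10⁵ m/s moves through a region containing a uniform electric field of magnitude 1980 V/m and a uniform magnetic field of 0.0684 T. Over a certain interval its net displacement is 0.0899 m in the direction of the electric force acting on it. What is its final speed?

v_f ≈ 2.23×10⁵ m/s

B does no work; ΔKE = |q|E d.
½mv_f² = ½mv₀² + |q|Ed = ½(3.322×10⁻²⁷)(1.80×10⁵)² + (1.602×10⁻¹⁹)(1980)(0.0899) ≈ 5.382×10⁻¹⁷ J + 2.852×10⁻¹⁷ J ≈ 8.233×10⁻¹⁷ J.
v_f = √(2·8.233×10⁻¹⁷/3.322×10⁻²⁷) ≈ 2.23×10⁵ m/s.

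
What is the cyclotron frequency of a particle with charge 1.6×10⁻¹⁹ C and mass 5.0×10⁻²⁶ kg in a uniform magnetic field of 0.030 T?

f ≈ 1.5×10⁴ Hz

f = |q|B/(2πm).
f = (1.6×10⁻¹⁹)(0.030)/(2π·5.0×10⁻²⁶) ≈ 1.5×10⁴ Hz.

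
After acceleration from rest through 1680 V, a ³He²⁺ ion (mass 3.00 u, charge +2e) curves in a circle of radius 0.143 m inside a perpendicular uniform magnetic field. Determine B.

v = √(2|q|V/m) = √(2·3.204×10⁻¹⁹·1680/4.983×10⁻²⁷) ≈ 4.648×10⁵ m/s.
B = mv/(|q|r) = (4.983×10⁻²⁷)(4.648×10⁵)/((3.204×10⁻¹⁹)(0.143)) ≈ 0.0506 T.

B ≈ 0.0506 T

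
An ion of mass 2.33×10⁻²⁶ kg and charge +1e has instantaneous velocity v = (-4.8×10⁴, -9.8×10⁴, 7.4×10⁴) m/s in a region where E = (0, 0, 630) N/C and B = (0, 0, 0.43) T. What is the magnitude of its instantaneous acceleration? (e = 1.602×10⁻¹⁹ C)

|a| ≈ 3.23×10¹¹ m/s²

v×B = (-4.21×10⁴, 2.06×10⁴, 0) N/C.
E + v×B = (-4.21×10⁴, 2.06×10⁴, 630) N/C.
F = q(E + v×B) = (1.602×10⁻¹⁹ C)·(-4.21×10⁴, 2.06×10⁴, 630) = (-6.75×10⁻¹⁵, 3.31×10⁻¹⁵, 1.01×10⁻¹⁶) N.
|a| = |F|/m = 7.518×10⁻¹⁵/2.33×10⁻²⁶ ≈ 3.23×10¹¹ m/s².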